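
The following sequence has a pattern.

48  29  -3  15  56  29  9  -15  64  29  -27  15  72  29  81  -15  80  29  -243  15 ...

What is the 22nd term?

Split by position mod 4: positions 1, 5, 9, … form one track, and each other residue class forms its own.
Track A: 48, 56, 64, 72, 80. Arithmetic, step +8.
Track B: 29, 29, 29, 29, 29. Always 29.
Track C: -3, 9, -27, 81, -243. Geometric with ratio -3.
Track D: 15, -15, 15, -15, 15. Oscillating between 15 and -15.
Term 22 comes from track B (its 6th entry): 29.

29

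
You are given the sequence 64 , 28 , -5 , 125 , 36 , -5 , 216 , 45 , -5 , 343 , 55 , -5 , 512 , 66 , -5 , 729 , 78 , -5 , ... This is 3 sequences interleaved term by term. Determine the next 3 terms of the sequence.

1000, 91, -5

The terms cycle through 3 interleaved subsequences.
Subsequence A: 64, 125, 216, 343, 512, 729. Consecutive cubes n³ from n = 4.
Subsequence B: 28, 36, 45, 55, 66, 78. The triangular numbers T_7, T_8, ….
Subsequence C: -5, -5, -5, -5, -5, -5. The constant sequence -5.
Position 19 → subsequence A, term 7 = 1000.
Term 20 comes from subsequence B (its 7th entry): 91.
The 21st slot belongs to subsequence C; its 7th term is -5.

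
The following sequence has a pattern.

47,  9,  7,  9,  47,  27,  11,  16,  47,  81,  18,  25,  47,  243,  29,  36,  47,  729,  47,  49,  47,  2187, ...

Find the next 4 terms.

76, 64, 47, 6561

Taking every 4th term gives 4 separate tracks.
Track A: 47, 47, 47, 47, 47, 47 (constant 47).
Track B: 9, 27, 81, 243, 729, 2187 (a geometric progression (common ratio 3)).
Track C: 7, 11, 18, 29, 47 (each term equals the sum of the previous two).
Track D: 9, 16, 25, 36, 49 (the squares 3², 4², 5², …).
Position 23 → track C, term 6 = 76.
The 24th slot belongs to track D; its 6th term is 64.
Position 25 falls in track A as its term 7, giving 47.
Position 26 → track B, term 7 = 6561.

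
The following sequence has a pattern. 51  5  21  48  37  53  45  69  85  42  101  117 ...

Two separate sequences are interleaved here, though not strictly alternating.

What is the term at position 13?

39

The slot pattern repeats as ABB (period 3), so there are 2 interleaved tracks.
Stream A: 51, 48, 45, 42 — subtracting 3 each time.
Stream B: 5, 21, 37, 53, 69, 85, 101, 117 — arithmetic, step +16.
Term 13 comes from stream A (its 5th entry): 39.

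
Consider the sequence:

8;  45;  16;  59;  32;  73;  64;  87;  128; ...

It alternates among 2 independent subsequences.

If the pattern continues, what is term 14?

129

Split by position mod 2 into 2 tracks.
Subsequence A is 8, 16, 32, 64, 128, which is powers of 2.
Subsequence B is 45, 59, 73, 87, which is arithmetic with common difference +14.
Term 14 comes from subsequence B (its 7th entry): 129.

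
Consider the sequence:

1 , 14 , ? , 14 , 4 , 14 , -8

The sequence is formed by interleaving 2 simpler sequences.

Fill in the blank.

-2

Taking every 2nd term gives 2 separate tracks.
Subsequence A: 1, ?, 4, -8 — a geometric progression (common ratio -2).
Subsequence B: 14, 14, 14 — always 14.
The gap is subsequence A's term 2; the rule gives -2.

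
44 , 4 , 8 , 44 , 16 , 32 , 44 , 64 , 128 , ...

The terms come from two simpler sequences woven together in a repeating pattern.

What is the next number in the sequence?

Reading positions in blocks of 3 reveals the pattern ABB — 2 tracks woven together.
Subsequence A: 44, 44, 44. The constant sequence 44.
Subsequence B: 4, 8, 16, 32, 64, 128. Geometric with ratio 2.
Position 10 falls in subsequence A as its term 4, giving 44.

44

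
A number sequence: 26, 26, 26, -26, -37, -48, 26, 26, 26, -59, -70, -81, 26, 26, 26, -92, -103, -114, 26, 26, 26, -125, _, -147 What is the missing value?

-136

Reading positions in blocks of 6 reveals the pattern AAABBB — 2 tracks woven together.
Subsequence A: 26, 26, 26, 26, 26, 26, 26, 26, 26, 26, 26, 26. Always 26.
Subsequence B: -26, -37, -48, -59, -70, -81, -92, -103, -114, -125, ?, -147. Arithmetic with common difference −11.
The gap is subsequence B's term 11; the rule gives -136.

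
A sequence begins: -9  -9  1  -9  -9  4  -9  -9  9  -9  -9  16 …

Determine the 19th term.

-9

Positions follow the repeating pattern AAB; grouping by letter gives 2 tracks.
Track A = -9, -9, -9, -9, -9, -9, -9, -9: the constant sequence -9.
Track B = 1, 4, 9, 16: the squares 1², 2², 3², ….
Position 19 → track A, term 13 = -9.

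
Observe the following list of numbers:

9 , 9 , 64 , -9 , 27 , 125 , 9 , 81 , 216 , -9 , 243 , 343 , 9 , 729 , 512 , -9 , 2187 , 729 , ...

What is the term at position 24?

Split by position mod 3: positions 1, 4, 7, … form one track, and each other residue class forms its own.
Track A: 9, -9, 9, -9, 9, -9. Alternating ±9.
Track B: 9, 27, 81, 243, 729, 2187. Geometric, ×3 each step.
Track C: 64, 125, 216, 343, 512, 729. Consecutive cubes n³ from n = 4.
Term 24 comes from track C (its 8th entry): 1331.

1331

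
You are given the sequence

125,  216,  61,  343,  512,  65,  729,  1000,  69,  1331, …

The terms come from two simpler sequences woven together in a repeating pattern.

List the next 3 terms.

1728, 73, 2197

Positions follow the repeating pattern AAB; grouping by letter gives 2 tracks.
Subsequence A: 125, 216, 343, 512, 729, 1000, 1331. Consecutive cubes n³ from n = 5.
Subsequence B: 61, 65, 69. Arithmetic, step +4.
The 11th slot belongs to subsequence A; its 8th term is 1728.
Position 12 falls in subsequence B as its term 4, giving 73.
The 13th slot belongs to subsequence A; its 9th term is 2197.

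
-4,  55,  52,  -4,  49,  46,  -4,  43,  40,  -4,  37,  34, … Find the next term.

Positions follow the repeating pattern ABB; grouping by letter gives 2 tracks.
Track A: -4, -4, -4, -4. Constant -4.
Track B: 55, 52, 49, 46, 43, 40, 37, 34. Linear: a_n = 58 − 3·n.
Position 13 → track A, term 5 = -4.

-4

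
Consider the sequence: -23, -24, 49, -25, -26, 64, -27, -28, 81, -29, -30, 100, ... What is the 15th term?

Reading positions in blocks of 3 reveals the pattern AAB — 2 tracks woven together.
Track A: -23, -24, -25, -26, -27, -28, -29, -30 — arithmetic, step −1.
Track B: 49, 64, 81, 100 — the squares 7², 8², 9², ….
Position 15 falls in track B as its term 5, giving 121.

121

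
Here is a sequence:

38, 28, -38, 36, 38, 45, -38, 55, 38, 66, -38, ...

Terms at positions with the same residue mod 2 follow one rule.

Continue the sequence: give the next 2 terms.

Split by position mod 2 into 2 tracks.
Stream A: 38, -38, 38, -38, 38, -38. Oscillating between 38 and -38.
Stream B: 28, 36, 45, 55, 66. The triangular numbers T_7, T_8, ….
Position 12 falls in stream B as its term 6, giving 78.
Term 13 comes from stream A (its 7th entry): 38.

78, 38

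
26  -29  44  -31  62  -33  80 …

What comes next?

Positions 1, 3, 5, … form one subsequence and positions 2, 4, 6, … form another.
Stream A = 26, 44, 62, 80: arithmetic with common difference +18.
Stream B = -29, -31, -33: linear: a_n = -27 − 2·n.
Position 8 falls in stream B as its term 4, giving -35.

-35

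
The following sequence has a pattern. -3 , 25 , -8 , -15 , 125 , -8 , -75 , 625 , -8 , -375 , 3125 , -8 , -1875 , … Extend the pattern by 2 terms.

15625, -8

Read the sequence 3 terms at a time; column i is its own pattern.
Track A: -3, -15, -75, -375, -1875 — a geometric progression (common ratio 5).
Track B: 25, 125, 625, 3125 — successive powers of 5.
Track C: -8, -8, -8, -8 — the constant sequence -8.
Term 14 comes from track B (its 5th entry): 15625.
Term 15 comes from track C (its 5th entry): -8.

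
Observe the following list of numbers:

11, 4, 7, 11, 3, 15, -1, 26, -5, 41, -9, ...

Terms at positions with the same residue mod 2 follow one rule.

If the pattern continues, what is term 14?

Taking every 2nd term gives 2 separate tracks.
Subsequence A: 11, 7, 3, -1, -5, -9 (arithmetic with common difference −4).
Subsequence B: 4, 11, 15, 26, 41 (each term equals the sum of the previous two).
Position 14 → subsequence B, term 7 = 108.

108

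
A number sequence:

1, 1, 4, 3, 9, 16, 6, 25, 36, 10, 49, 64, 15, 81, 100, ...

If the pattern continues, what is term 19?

The slot pattern repeats as ABB (period 3), so there are 2 interleaved tracks.
Subsequence A: 1, 3, 6, 10, 15 — triangular numbers starting at T_1.
Subsequence B: 1, 4, 9, 16, 25, 36, 49, 64, 81, 100 — perfect squares starting at 1².
Term 19 comes from subsequence A (its 7th entry): 28.

28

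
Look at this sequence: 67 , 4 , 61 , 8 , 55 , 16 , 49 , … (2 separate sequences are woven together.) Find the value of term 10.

Taking every 2nd term gives 2 separate tracks.
Track A: 67, 61, 55, 49 (linear: a_n = 73 − 6·n).
Track B: 4, 8, 16 (successive powers of 2).
Position 10 → track B, term 5 = 64.

64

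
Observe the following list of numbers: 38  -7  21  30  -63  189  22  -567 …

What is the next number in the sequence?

Positions follow the repeating pattern ABB; grouping by letter gives 2 tracks.
Subsequence A: 38, 30, 22 — subtracting 8 each time.
Subsequence B: -7, 21, -63, 189, -567 — geometric, ×-3 each step.
Term 9 comes from subsequence B (its 6th entry): 1701.

1701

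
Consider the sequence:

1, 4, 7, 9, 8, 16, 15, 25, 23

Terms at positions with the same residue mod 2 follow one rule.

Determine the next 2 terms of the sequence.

36, 38

Split by position mod 2 into 2 tracks.
Track A: 1, 7, 8, 15, 23 — Fibonacci-style (each term is the sum of the two before it).
Track B: 4, 9, 16, 25 — the squares 2², 3², 4², ….
Term 10 comes from track B (its 5th entry): 36.
Position 11 falls in track A as its term 6, giving 38.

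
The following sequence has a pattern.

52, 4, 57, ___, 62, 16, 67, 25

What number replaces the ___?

Odd-indexed and even-indexed terms follow separate rules.
Track A: 52, 57, 62, 67 — arithmetic with common difference +5.
Track B: 4, ?, 16, 25 — perfect squares starting at 2².
Filling track B at index 2 by its rule yields 9.

9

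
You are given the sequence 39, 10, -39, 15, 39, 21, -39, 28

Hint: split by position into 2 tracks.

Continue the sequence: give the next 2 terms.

39, 36

Positions 1, 3, 5, … form one subsequence and positions 2, 4, 6, … form another.
Track A is 39, -39, 39, -39, which is oscillating between 39 and -39.
Track B is 10, 15, 21, 28, which is triangular numbers starting at T_4.
Position 9 falls in track A as its term 5, giving 39.
Position 10 falls in track B as its term 5, giving 36.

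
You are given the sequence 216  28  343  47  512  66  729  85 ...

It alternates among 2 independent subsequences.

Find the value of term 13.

1728

The terms cycle through 2 interleaved subsequences.
Stream A: 216, 343, 512, 729 (consecutive cubes n³ from n = 6).
Stream B: 28, 47, 66, 85 (linear: a_n = 9 + 19·n).
Term 13 comes from stream A (its 7th entry): 1728.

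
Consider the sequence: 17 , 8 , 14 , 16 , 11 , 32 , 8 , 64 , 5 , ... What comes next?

128

Positions 1, 3, 5, … form one subsequence and positions 2, 4, 6, … form another.
Stream A: 17, 14, 11, 8, 5. Linear: a_n = 20 − 3·n.
Stream B: 8, 16, 32, 64. Geometric, ×2 each step.
Position 10 → stream B, term 5 = 128.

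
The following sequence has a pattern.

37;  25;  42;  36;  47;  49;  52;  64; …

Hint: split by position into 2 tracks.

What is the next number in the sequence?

57

Odd-indexed and even-indexed terms follow separate rules.
Track A: 37, 42, 47, 52. Arithmetic with common difference +5.
Track B: 25, 36, 49, 64. Consecutive squares n² from n = 5.
Position 9 → track A, term 5 = 57.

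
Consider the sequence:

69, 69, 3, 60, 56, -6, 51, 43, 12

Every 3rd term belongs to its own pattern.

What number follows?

42

Split by position mod 3: positions 1, 4, 7, … form one track, and each other residue class forms its own.
Track A: 69, 60, 51. Subtracting 9 each time.
Track B: 69, 56, 43. Linear: a_n = 82 − 13·n.
Track C: 3, -6, 12. Geometric with ratio -2.
Position 10 falls in track A as its term 4, giving 42.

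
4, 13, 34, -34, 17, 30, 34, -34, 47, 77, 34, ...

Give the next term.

The slot pattern repeats as AABB (period 4), so there are 2 interleaved tracks.
Track A: 4, 13, 17, 30, 47, 77 — each term equals the sum of the previous two.
Track B: 34, -34, 34, -34, 34 — the oscillation 34·(−1)^(n+1).
Term 12 comes from track B (its 6th entry): -34.

-34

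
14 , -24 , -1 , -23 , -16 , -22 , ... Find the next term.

-31

Odd-indexed and even-indexed terms follow separate rules.
Track A: 14, -1, -16 (arithmetic with common difference −15).
Track B: -24, -23, -22 (linear: a_n = -25 + n).
The 7th slot belongs to track A; its 4th term is -31.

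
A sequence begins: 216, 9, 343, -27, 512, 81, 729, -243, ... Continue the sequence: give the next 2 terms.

Odd-indexed and even-indexed terms follow separate rules.
Stream A is 216, 343, 512, 729, which is the cubes 6³, 7³, 8³, ….
Stream B is 9, -27, 81, -243, which is multiplying by -3 each time.
Position 9 falls in stream A as its term 5, giving 1000.
Position 10 falls in stream B as its term 5, giving 729.

1000, 729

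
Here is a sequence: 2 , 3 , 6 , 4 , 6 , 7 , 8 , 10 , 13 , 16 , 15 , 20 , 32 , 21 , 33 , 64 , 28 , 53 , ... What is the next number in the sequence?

Split by position mod 3 into 3 tracks.
Track A: 2, 4, 8, 16, 32, 64 (powers of 2).
Track B: 3, 6, 10, 15, 21, 28 (the triangular numbers T_2, T_3, …).
Track C: 6, 7, 13, 20, 33, 53 (each term equals the sum of the previous two).
Position 19 falls in track A as its term 7, giving 128.

128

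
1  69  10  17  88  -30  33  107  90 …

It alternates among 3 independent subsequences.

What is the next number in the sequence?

49

Split by position mod 3 into 3 tracks.
Subsequence A is 1, 17, 33, which is adding 16 each time.
Subsequence B is 69, 88, 107, which is adding 19 each time.
Subsequence C is 10, -30, 90, which is geometric, ×-3 each step.
Position 10 falls in subsequence A as its term 4, giving 49.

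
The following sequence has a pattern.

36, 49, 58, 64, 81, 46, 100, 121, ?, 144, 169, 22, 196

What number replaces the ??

34

Reading positions in blocks of 3 reveals the pattern AAB — 2 tracks woven together.
Track A = 36, 49, 64, 81, 100, 121, 144, 169, 196: perfect squares starting at 6².
Track B = 58, 46, ?, 22: arithmetic, step −12.
So the missing entry in track B is 34.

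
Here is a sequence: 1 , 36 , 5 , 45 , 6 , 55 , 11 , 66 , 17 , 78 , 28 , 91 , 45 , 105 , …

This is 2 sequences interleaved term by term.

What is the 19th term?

Odd-indexed and even-indexed terms follow separate rules.
Track A: 1, 5, 6, 11, 17, 28, 45 — Fibonacci-style (each term is the sum of the two before it).
Track B: 36, 45, 55, 66, 78, 91, 105 — triangular numbers n(n+1)/2 for n = 8, 9, ….
Position 19 → track A, term 10 = 191.

191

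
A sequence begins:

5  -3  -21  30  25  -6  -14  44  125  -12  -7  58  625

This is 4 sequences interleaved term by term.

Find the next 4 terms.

-24, 0, 72, 3125

Taking every 4th term gives 4 separate tracks.
Track A: 5, 25, 125, 625 (powers 5^1, 5^2, 5^3, …).
Track B: -3, -6, -12 (geometric, ×2 each step).
Track C: -21, -14, -7 (arithmetic, step +7).
Track D: 30, 44, 58 (linear: a_n = 16 + 14·n).
The 14th slot belongs to track B; its 4th term is -24.
Term 15 comes from track C (its 4th entry): 0.
The 16th slot belongs to track D; its 4th term is 72.
The 17th slot belongs to track A; its 5th term is 3125.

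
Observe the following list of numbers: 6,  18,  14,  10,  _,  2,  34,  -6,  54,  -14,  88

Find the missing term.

Taking every 2nd term gives 2 separate tracks.
Subsequence A is 6, 14, ?, 34, 54, 88, which is Fibonacci-style (each term is the sum of the two before it).
Subsequence B is 18, 10, 2, -6, -14, which is linear: a_n = 26 − 8·n.
Subsequence A's pattern makes the blank 20.

20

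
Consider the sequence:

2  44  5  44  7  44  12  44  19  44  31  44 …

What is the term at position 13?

The terms cycle through 2 interleaved subsequences.
Track A: 2, 5, 7, 12, 19, 31 (a Fibonacci-like recurrence a_n = a_{n-1} + a_{n-2}).
Track B: 44, 44, 44, 44, 44, 44 (always 44).
The 13th slot belongs to track A; its 7th term is 50.

50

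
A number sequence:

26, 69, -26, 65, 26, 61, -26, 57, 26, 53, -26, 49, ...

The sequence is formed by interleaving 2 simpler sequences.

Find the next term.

Split by position mod 2 into 2 tracks.
Stream A is 26, -26, 26, -26, 26, -26, which is oscillating between 26 and -26.
Stream B is 69, 65, 61, 57, 53, 49, which is arithmetic with common difference −4.
The 13th slot belongs to stream A; its 7th term is 26.

26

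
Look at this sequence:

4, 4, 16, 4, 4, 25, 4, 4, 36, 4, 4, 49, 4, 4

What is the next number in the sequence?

Reading positions in blocks of 3 reveals the pattern AAB — 2 tracks woven together.
Stream A = 4, 4, 4, 4, 4, 4, 4, 4, 4, 4: the constant sequence 4.
Stream B = 16, 25, 36, 49: perfect squares starting at 4².
Position 15 → stream B, term 5 = 64.

64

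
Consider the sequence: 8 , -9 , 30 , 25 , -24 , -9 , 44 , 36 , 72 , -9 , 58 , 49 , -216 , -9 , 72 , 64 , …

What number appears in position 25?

5832

Split by position mod 4 into 4 tracks.
Track A: 8, -24, 72, -216 — a geometric progression (common ratio -3).
Track B: -9, -9, -9, -9 — always -9.
Track C: 30, 44, 58, 72 — arithmetic with common difference +14.
Track D: 25, 36, 49, 64 — perfect squares starting at 5².
The 25th slot belongs to track A; its 7th term is 5832.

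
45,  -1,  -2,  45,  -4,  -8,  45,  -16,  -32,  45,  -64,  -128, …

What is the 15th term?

-512

Reading positions in blocks of 3 reveals the pattern ABB — 2 tracks woven together.
Subsequence A: 45, 45, 45, 45 (constant 45).
Subsequence B: -1, -2, -4, -8, -16, -32, -64, -128 (a geometric progression (common ratio 2)).
The 15th slot belongs to subsequence B; its 10th term is -512.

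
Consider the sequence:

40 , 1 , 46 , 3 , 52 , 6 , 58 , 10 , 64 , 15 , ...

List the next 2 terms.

Split by position mod 2 into 2 tracks.
Subsequence A: 40, 46, 52, 58, 64 (arithmetic with common difference +6).
Subsequence B: 1, 3, 6, 10, 15 (the triangular numbers T_1, T_2, …).
Position 11 → subsequence A, term 6 = 70.
Position 12 → subsequence B, term 6 = 21.

70, 21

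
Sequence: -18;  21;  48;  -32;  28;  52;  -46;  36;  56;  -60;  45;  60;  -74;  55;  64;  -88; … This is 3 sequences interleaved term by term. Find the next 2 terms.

66, 68

Split by position mod 3 into 3 tracks.
Subsequence A: -18, -32, -46, -60, -74, -88 (linear: a_n = -4 − 14·n).
Subsequence B: 21, 28, 36, 45, 55 (triangular numbers n(n+1)/2 for n = 6, 7, …).
Subsequence C: 48, 52, 56, 60, 64 (arithmetic, step +4).
Position 17 → subsequence B, term 6 = 66.
Term 18 comes from subsequence C (its 6th entry): 68.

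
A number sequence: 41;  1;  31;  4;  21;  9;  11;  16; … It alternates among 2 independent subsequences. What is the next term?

The terms cycle through 2 interleaved subsequences.
Stream A = 41, 31, 21, 11: arithmetic, step −10.
Stream B = 1, 4, 9, 16: perfect squares starting at 1².
Position 9 falls in stream A as its term 5, giving 1.

1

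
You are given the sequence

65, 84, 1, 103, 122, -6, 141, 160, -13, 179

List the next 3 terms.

198, -20, 217

Reading positions in blocks of 3 reveals the pattern AAB — 2 tracks woven together.
Subsequence A: 65, 84, 103, 122, 141, 160, 179. Arithmetic, step +19.
Subsequence B: 1, -6, -13. Subtracting 7 each time.
The 11th slot belongs to subsequence A; its 8th term is 198.
Term 12 comes from subsequence B (its 4th entry): -20.
Position 13 → subsequence A, term 9 = 217.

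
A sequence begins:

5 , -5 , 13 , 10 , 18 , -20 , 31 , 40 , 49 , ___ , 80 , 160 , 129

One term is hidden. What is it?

-80

Taking every 2nd term gives 2 separate tracks.
Track A: 5, 13, 18, 31, 49, 80, 129. Fibonacci-style (each term is the sum of the two before it).
Track B: -5, 10, -20, 40, ?, 160. Multiplying by -2 each time.
Track B's pattern makes the blank -80.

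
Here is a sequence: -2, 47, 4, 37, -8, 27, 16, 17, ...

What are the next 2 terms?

Taking every 2nd term gives 2 separate tracks.
Subsequence A: -2, 4, -8, 16. Geometric with ratio -2.
Subsequence B: 47, 37, 27, 17. Arithmetic with common difference −10.
Position 9 falls in subsequence A as its term 5, giving -32.
Position 10 falls in subsequence B as its term 5, giving 7.

-32, 7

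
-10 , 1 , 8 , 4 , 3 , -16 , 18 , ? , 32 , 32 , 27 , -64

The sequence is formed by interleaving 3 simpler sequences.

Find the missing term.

The terms cycle through 3 interleaved subsequences.
Track A: -10, 4, 18, 32 (linear: a_n = -24 + 14·n).
Track B: 1, 3, ?, 27 (powers of 3).
Track C: 8, -16, 32, -64 (multiplying by -2 each time).
Track B's pattern makes the blank 9.

9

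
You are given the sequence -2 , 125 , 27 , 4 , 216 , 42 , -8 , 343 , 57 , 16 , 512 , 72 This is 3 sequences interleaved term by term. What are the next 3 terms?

-32, 729, 87

Split by position mod 3: positions 1, 4, 7, … form one track, and each other residue class forms its own.
Subsequence A: -2, 4, -8, 16 (geometric with ratio -2).
Subsequence B: 125, 216, 343, 512 (perfect cubes starting at 5³).
Subsequence C: 27, 42, 57, 72 (adding 15 each time).
Position 13 falls in subsequence A as its term 5, giving -32.
Position 14 → subsequence B, term 5 = 729.
Term 15 comes from subsequence C (its 5th entry): 87.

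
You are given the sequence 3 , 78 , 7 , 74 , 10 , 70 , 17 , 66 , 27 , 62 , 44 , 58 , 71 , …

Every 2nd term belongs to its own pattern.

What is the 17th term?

186

Split by position mod 2 into 2 tracks.
Subsequence A: 3, 7, 10, 17, 27, 44, 71 — a Fibonacci-like recurrence a_n = a_{n-1} + a_{n-2}.
Subsequence B: 78, 74, 70, 66, 62, 58 — arithmetic, step −4.
The 17th slot belongs to subsequence A; its 9th term is 186.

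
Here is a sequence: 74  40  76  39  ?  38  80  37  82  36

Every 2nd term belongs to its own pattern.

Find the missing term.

Positions 1, 3, 5, … form one subsequence and positions 2, 4, 6, … form another.
Stream A is 74, 76, ?, 80, 82, which is linear: a_n = 72 + 2·n.
Stream B is 40, 39, 38, 37, 36, which is linear: a_n = 41 − n.
Filling stream A at index 3 by its rule yields 78.

78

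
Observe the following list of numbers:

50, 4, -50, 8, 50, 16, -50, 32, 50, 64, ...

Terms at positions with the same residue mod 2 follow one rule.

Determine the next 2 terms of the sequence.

Odd-indexed and even-indexed terms follow separate rules.
Stream A: 50, -50, 50, -50, 50 — alternating ±50.
Stream B: 4, 8, 16, 32, 64 — powers of 2.
Term 11 comes from stream A (its 6th entry): -50.
Term 12 comes from stream B (its 6th entry): 128.

-50, 128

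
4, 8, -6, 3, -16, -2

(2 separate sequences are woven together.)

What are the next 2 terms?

-26, -7

Taking every 2nd term gives 2 separate tracks.
Track A: 4, -6, -16. Linear: a_n = 14 − 10·n.
Track B: 8, 3, -2. Arithmetic with common difference −5.
The 7th slot belongs to track A; its 4th term is -26.
Position 8 → track B, term 4 = -7.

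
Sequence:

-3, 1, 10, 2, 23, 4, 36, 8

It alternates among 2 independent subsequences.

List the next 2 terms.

49, 16

Split by position mod 2 into 2 tracks.
Subsequence A: -3, 10, 23, 36. Adding 13 each time.
Subsequence B: 1, 2, 4, 8. Powers of 2.
Term 9 comes from subsequence A (its 5th entry): 49.
Position 10 → subsequence B, term 5 = 16.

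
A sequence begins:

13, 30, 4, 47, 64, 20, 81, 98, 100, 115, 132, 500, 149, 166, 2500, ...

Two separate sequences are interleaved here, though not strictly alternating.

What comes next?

The slot pattern repeats as AAB (period 3), so there are 2 interleaved tracks.
Track A = 13, 30, 47, 64, 81, 98, 115, 132, 149, 166: arithmetic, step +17.
Track B = 4, 20, 100, 500, 2500: multiplying by 5 each time.
The 16th slot belongs to track A; its 11th term is 183.

183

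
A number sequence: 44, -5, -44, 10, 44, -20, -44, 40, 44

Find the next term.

-80

Odd-indexed and even-indexed terms follow separate rules.
Track A: 44, -44, 44, -44, 44 — oscillating between 44 and -44.
Track B: -5, 10, -20, 40 — multiplying by -2 each time.
Term 10 comes from track B (its 5th entry): -80.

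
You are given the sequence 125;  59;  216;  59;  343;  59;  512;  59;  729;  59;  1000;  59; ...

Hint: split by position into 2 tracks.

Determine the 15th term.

1728

Split by position mod 2 into 2 tracks.
Track A = 125, 216, 343, 512, 729, 1000: the cubes 5³, 6³, 7³, ….
Track B = 59, 59, 59, 59, 59, 59: always 59.
Position 15 → track A, term 8 = 1728.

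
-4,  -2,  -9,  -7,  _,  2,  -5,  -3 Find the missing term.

0

The slot pattern repeats as AABB (period 4), so there are 2 interleaved tracks.
Track A = -4, -2, ?, 2: linear: a_n = -6 + 2·n.
Track B = -9, -7, -5, -3: linear: a_n = -11 + 2·n.
The gap is track A's term 3; the rule gives 0.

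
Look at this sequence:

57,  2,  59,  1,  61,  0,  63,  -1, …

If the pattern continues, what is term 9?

Split by position mod 2 into 2 tracks.
Track A: 57, 59, 61, 63 (arithmetic, step +2).
Track B: 2, 1, 0, -1 (linear: a_n = 3 − n).
Position 9 falls in track A as its term 5, giving 65.

65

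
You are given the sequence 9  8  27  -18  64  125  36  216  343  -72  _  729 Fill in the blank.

512

Reading positions in blocks of 3 reveals the pattern ABB — 2 tracks woven together.
Track A is 9, -18, 36, -72, which is multiplying by -2 each time.
Track B is 8, 27, 64, 125, 216, 343, ?, 729, which is perfect cubes starting at 2³.
Filling track B at index 7 by its rule yields 512.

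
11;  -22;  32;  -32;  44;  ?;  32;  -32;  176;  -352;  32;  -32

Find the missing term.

The slot pattern repeats as AABB (period 4), so there are 2 interleaved tracks.
Subsequence A: 11, -22, 44, ?, 176, -352 — a geometric progression (common ratio -2).
Subsequence B: 32, -32, 32, -32, 32, -32 — the oscillation 32·(−1)^(n+1).
So the missing entry in subsequence A is -88.

-88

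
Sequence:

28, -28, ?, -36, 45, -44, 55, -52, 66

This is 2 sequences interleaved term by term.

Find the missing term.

36

The terms cycle through 2 interleaved subsequences.
Subsequence A: 28, ?, 45, 55, 66. The triangular numbers T_7, T_8, ….
Subsequence B: -28, -36, -44, -52. Arithmetic, step −8.
The gap is subsequence A's term 2; the rule gives 36.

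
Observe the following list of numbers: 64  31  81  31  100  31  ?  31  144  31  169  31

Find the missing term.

Odd-indexed and even-indexed terms follow separate rules.
Track A: 64, 81, 100, ?, 144, 169 (consecutive squares n² from n = 8).
Track B: 31, 31, 31, 31, 31, 31 (always 31).
Filling track A at index 4 by its rule yields 121.

121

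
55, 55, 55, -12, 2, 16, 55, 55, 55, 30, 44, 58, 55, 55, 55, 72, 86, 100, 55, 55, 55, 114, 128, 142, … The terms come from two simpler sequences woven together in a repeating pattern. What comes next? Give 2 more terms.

55, 55

The slot pattern repeats as AAABBB (period 6), so there are 2 interleaved tracks.
Stream A: 55, 55, 55, 55, 55, 55, 55, 55, 55, 55, 55, 55 (constant 55).
Stream B: -12, 2, 16, 30, 44, 58, 72, 86, 100, 114, 128, 142 (linear: a_n = -26 + 14·n).
Term 25 comes from stream A (its 13th entry): 55.
Position 26 falls in stream A as its term 14, giving 55.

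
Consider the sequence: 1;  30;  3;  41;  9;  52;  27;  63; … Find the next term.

Taking every 2nd term gives 2 separate tracks.
Subsequence A: 1, 3, 9, 27. Successive powers of 3.
Subsequence B: 30, 41, 52, 63. Linear: a_n = 19 + 11·n.
Position 9 → subsequence A, term 5 = 81.

81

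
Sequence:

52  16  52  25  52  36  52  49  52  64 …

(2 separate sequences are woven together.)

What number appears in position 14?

The terms cycle through 2 interleaved subsequences.
Track A = 52, 52, 52, 52, 52: the constant sequence 52.
Track B = 16, 25, 36, 49, 64: the squares 4², 5², 6², ….
Position 14 falls in track B as its term 7, giving 100.

100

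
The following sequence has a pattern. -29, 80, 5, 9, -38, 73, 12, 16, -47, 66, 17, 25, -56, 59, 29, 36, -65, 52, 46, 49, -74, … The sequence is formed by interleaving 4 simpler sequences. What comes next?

45

Read the sequence 4 terms at a time; column i is its own pattern.
Track A: -29, -38, -47, -56, -65, -74 (arithmetic with common difference −9).
Track B: 80, 73, 66, 59, 52 (arithmetic, step −7).
Track C: 5, 12, 17, 29, 46 (each term equals the sum of the previous two).
Track D: 9, 16, 25, 36, 49 (consecutive squares n² from n = 3).
Position 22 falls in track B as its term 6, giving 45.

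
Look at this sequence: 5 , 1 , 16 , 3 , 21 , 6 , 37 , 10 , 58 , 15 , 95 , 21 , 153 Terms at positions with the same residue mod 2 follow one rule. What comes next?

Taking every 2nd term gives 2 separate tracks.
Stream A is 5, 16, 21, 37, 58, 95, 153, which is Fibonacci-style (each term is the sum of the two before it).
Stream B is 1, 3, 6, 10, 15, 21, which is triangular numbers starting at T_1.
Position 14 falls in stream B as its term 7, giving 28.

28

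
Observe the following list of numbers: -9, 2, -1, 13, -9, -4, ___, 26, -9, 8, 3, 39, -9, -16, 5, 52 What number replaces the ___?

Taking every 4th term gives 4 separate tracks.
Subsequence A is -9, -9, -9, -9, which is the constant sequence -9.
Subsequence B is 2, -4, 8, -16, which is geometric with ratio -2.
Subsequence C is -1, ?, 3, 5, which is arithmetic with common difference +2.
Subsequence D is 13, 26, 39, 52, which is arithmetic with common difference +13.
Subsequence C's pattern makes the blank 1.

1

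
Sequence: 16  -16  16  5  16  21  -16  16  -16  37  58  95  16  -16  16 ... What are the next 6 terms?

Reading positions in blocks of 6 reveals the pattern AAABBB — 2 tracks woven together.
Stream A: 16, -16, 16, -16, 16, -16, 16, -16, 16 — oscillating between 16 and -16.
Stream B: 5, 16, 21, 37, 58, 95 — each term equals the sum of the previous two.
Position 16 falls in stream B as its term 7, giving 153.
Position 17 falls in stream B as its term 8, giving 248.
Position 18 → stream B, term 9 = 401.
Term 19 comes from stream A (its 10th entry): -16.
The 20th slot belongs to stream A; its 11th term is 16.
Position 21 falls in stream A as its term 12, giving -16.

153, 248, 401, -16, 16, -16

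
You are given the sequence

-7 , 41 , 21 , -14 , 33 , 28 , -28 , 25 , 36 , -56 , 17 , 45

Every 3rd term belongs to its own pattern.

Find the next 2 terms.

Split by position mod 3: positions 1, 4, 7, … form one track, and each other residue class forms its own.
Track A: -7, -14, -28, -56 — geometric, ×2 each step.
Track B: 41, 33, 25, 17 — arithmetic, step −8.
Track C: 21, 28, 36, 45 — triangular numbers n(n+1)/2 for n = 6, 7, ….
The 13th slot belongs to track A; its 5th term is -112.
Position 14 → track B, term 5 = 9.

-112, 9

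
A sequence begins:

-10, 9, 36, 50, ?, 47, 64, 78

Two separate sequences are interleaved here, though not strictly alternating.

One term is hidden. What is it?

28

The slot pattern repeats as AABB (period 4), so there are 2 interleaved tracks.
Subsequence A: -10, 9, ?, 47 — arithmetic with common difference +19.
Subsequence B: 36, 50, 64, 78 — arithmetic with common difference +14.
So the missing entry in subsequence A is 28.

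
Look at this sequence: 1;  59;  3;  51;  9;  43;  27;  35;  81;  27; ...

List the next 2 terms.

243, 19

Split by position mod 2 into 2 tracks.
Subsequence A: 1, 3, 9, 27, 81 — successive powers of 3.
Subsequence B: 59, 51, 43, 35, 27 — arithmetic, step −8.
Term 11 comes from subsequence A (its 6th entry): 243.
Term 12 comes from subsequence B (its 6th entry): 19.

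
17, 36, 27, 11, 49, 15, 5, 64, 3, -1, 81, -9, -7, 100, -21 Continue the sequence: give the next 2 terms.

-13, 121

Split by position mod 3: positions 1, 4, 7, … form one track, and each other residue class forms its own.
Track A = 17, 11, 5, -1, -7: subtracting 6 each time.
Track B = 36, 49, 64, 81, 100: consecutive squares n² from n = 6.
Track C = 27, 15, 3, -9, -21: arithmetic, step −12.
Term 16 comes from track A (its 6th entry): -13.
Term 17 comes from track B (its 6th entry): 121.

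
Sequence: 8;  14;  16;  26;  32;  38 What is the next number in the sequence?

Odd-indexed and even-indexed terms follow separate rules.
Track A: 8, 16, 32. Powers 2^3, 2^4, 2^5, ….
Track B: 14, 26, 38. Arithmetic with common difference +12.
Position 7 falls in track A as its term 4, giving 64.

64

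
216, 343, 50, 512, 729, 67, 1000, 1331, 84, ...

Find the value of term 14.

3375

Positions follow the repeating pattern AAB; grouping by letter gives 2 tracks.
Stream A: 216, 343, 512, 729, 1000, 1331 (consecutive cubes n³ from n = 6).
Stream B: 50, 67, 84 (arithmetic with common difference +17).
The 14th slot belongs to stream A; its 10th term is 3375.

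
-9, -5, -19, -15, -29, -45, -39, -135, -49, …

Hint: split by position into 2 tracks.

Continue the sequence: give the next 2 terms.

-405, -59

The terms cycle through 2 interleaved subsequences.
Track A = -9, -19, -29, -39, -49: arithmetic with common difference −10.
Track B = -5, -15, -45, -135: geometric, ×3 each step.
Term 10 comes from track B (its 5th entry): -405.
The 11th slot belongs to track A; its 6th term is -59.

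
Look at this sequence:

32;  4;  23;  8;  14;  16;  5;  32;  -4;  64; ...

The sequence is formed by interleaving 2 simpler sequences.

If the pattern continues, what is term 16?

512

The terms cycle through 2 interleaved subsequences.
Track A = 32, 23, 14, 5, -4: arithmetic, step −9.
Track B = 4, 8, 16, 32, 64: powers 2^2, 2^3, 2^4, ….
Term 16 comes from track B (its 8th entry): 512.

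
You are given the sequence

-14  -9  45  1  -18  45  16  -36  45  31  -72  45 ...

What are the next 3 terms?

46, -144, 45

Taking every 3rd term gives 3 separate tracks.
Stream A is -14, 1, 16, 31, which is adding 15 each time.
Stream B is -9, -18, -36, -72, which is geometric with ratio 2.
Stream C is 45, 45, 45, 45, which is constant 45.
The 13th slot belongs to stream A; its 5th term is 46.
Position 14 falls in stream B as its term 5, giving -144.
The 15th slot belongs to stream C; its 5th term is 45.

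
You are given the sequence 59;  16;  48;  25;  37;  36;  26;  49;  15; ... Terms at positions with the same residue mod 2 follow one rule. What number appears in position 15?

Positions 1, 3, 5, … form one subsequence and positions 2, 4, 6, … form another.
Track A: 59, 48, 37, 26, 15 — linear: a_n = 70 − 11·n.
Track B: 16, 25, 36, 49 — perfect squares starting at 4².
The 15th slot belongs to track A; its 8th term is -18.

-18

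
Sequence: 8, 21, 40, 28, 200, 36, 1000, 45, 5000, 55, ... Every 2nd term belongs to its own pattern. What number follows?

25000

Positions 1, 3, 5, … form one subsequence and positions 2, 4, 6, … form another.
Stream A is 8, 40, 200, 1000, 5000, which is multiplying by 5 each time.
Stream B is 21, 28, 36, 45, 55, which is triangular numbers starting at T_6.
The 11th slot belongs to stream A; its 6th term is 25000.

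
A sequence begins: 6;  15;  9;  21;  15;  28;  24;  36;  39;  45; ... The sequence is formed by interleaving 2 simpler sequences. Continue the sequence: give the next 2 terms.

63, 55

Odd-indexed and even-indexed terms follow separate rules.
Track A: 6, 9, 15, 24, 39 (each term equals the sum of the previous two).
Track B: 15, 21, 28, 36, 45 (triangular numbers starting at T_5).
Term 11 comes from track A (its 6th entry): 63.
The 12th slot belongs to track B; its 6th term is 55.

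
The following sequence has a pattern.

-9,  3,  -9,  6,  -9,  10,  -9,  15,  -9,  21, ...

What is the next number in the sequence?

Taking every 2nd term gives 2 separate tracks.
Subsequence A = -9, -9, -9, -9, -9: the constant sequence -9.
Subsequence B = 3, 6, 10, 15, 21: triangular numbers n(n+1)/2 for n = 2, 3, ….
The 11th slot belongs to subsequence A; its 6th term is -9.

-9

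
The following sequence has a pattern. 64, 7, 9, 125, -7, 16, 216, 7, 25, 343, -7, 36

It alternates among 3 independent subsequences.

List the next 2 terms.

The terms cycle through 3 interleaved subsequences.
Stream A is 64, 125, 216, 343, which is perfect cubes starting at 4³.
Stream B is 7, -7, 7, -7, which is alternating ±7.
Stream C is 9, 16, 25, 36, which is the squares 3², 4², 5², ….
Position 13 falls in stream A as its term 5, giving 512.
Term 14 comes from stream B (its 5th entry): 7.

512, 7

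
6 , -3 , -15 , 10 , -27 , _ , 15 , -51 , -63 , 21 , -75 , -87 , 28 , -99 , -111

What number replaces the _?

The slot pattern repeats as ABB (period 3), so there are 2 interleaved tracks.
Track A: 6, 10, 15, 21, 28 — the triangular numbers T_3, T_4, ….
Track B: -3, -15, -27, ?, -51, -63, -75, -87, -99, -111 — linear: a_n = 9 − 12·n.
Track B's pattern makes the blank -39.

-39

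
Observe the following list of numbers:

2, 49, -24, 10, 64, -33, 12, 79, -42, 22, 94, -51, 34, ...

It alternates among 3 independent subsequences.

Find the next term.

Split by position mod 3: positions 1, 4, 7, … form one track, and each other residue class forms its own.
Subsequence A: 2, 10, 12, 22, 34 (Fibonacci-style (each term is the sum of the two before it)).
Subsequence B: 49, 64, 79, 94 (linear: a_n = 34 + 15·n).
Subsequence C: -24, -33, -42, -51 (linear: a_n = -15 − 9·n).
Position 14 → subsequence B, term 5 = 109.

109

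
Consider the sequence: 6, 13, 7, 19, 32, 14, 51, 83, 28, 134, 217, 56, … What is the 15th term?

112

The slot pattern repeats as AAB (period 3), so there are 2 interleaved tracks.
Stream A: 6, 13, 19, 32, 51, 83, 134, 217. A Fibonacci-like recurrence a_n = a_{n-1} + a_{n-2}.
Stream B: 7, 14, 28, 56. A geometric progression (common ratio 2).
Term 15 comes from stream B (its 5th entry): 112.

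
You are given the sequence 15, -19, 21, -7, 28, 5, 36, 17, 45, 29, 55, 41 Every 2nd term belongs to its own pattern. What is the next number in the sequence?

Taking every 2nd term gives 2 separate tracks.
Stream A: 15, 21, 28, 36, 45, 55 (triangular numbers n(n+1)/2 for n = 5, 6, …).
Stream B: -19, -7, 5, 17, 29, 41 (arithmetic with common difference +12).
Position 13 → stream A, term 7 = 66.

66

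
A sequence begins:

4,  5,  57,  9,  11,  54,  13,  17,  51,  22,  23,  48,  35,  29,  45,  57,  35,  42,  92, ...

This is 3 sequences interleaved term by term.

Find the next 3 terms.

Read the sequence 3 terms at a time; column i is its own pattern.
Track A = 4, 9, 13, 22, 35, 57, 92: a Fibonacci-like recurrence a_n = a_{n-1} + a_{n-2}.
Track B = 5, 11, 17, 23, 29, 35: adding 6 each time.
Track C = 57, 54, 51, 48, 45, 42: arithmetic, step −3.
The 20th slot belongs to track B; its 7th term is 41.
The 21st slot belongs to track C; its 7th term is 39.
Position 22 falls in track A as its term 8, giving 149.

41, 39, 149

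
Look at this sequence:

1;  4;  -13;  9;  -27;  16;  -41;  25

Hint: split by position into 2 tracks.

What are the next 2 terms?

-55, 36

Split by position mod 2 into 2 tracks.
Track A = 1, -13, -27, -41: arithmetic with common difference −14.
Track B = 4, 9, 16, 25: perfect squares starting at 2².
Position 9 falls in track A as its term 5, giving -55.
Term 10 comes from track B (its 5th entry): 36.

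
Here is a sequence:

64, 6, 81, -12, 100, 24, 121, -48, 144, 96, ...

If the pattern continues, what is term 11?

The terms cycle through 2 interleaved subsequences.
Track A: 64, 81, 100, 121, 144. Consecutive squares n² from n = 8.
Track B: 6, -12, 24, -48, 96. A geometric progression (common ratio -2).
Position 11 falls in track A as its term 6, giving 169.

169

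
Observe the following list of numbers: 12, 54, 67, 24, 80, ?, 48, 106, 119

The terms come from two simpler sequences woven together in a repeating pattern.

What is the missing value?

Positions follow the repeating pattern ABB; grouping by letter gives 2 tracks.
Track A = 12, 24, 48: geometric, ×2 each step.
Track B = 54, 67, 80, ?, 106, 119: arithmetic with common difference +13.
Track B's pattern makes the blank 93.

93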